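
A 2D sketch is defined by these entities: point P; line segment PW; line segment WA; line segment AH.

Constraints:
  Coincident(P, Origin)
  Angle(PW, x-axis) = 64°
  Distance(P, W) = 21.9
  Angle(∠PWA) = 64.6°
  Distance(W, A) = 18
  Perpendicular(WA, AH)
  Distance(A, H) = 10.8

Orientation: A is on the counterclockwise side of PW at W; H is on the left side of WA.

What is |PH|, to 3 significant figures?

12.4

P is at the origin; PW runs at 64.0° with length 21.9, so W = 21.9·(cos 64.0°, sin 64.0°) = (9.60, 19.7). ∠PWA = 64.6°, so WA runs at 64.0° + (180° − 64.6°) = 179° from the x-axis; with |WA| = 18.0, A = W + 18.0·(cos 179°, sin 179°) = (-8.40, 19.9). The perpendicularity gives AH at right angles to WA; with |AH| = 10.8 on the left of WA, H = A + 10.8·(-0.0105, -1.00) = (-8.51, 9.07). Then |PH| = |H − P| = 12.4.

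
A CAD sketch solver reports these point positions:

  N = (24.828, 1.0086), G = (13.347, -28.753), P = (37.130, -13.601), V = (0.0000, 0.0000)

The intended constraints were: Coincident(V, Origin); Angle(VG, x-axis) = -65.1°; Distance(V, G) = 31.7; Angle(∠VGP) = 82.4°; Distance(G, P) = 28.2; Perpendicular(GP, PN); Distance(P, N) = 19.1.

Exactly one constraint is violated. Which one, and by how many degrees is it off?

Perpendicular(GP, PN) — off by 7.60°.

V = (0.00, 0.00) ✓; VG at -65.10° ✓; |VG| = 31.70 ✓; ∠VGP = 82.40° ✓; |GP| = 28.20 ✓; ∠(GP, PN) = 97.60° ✗; |PN| = 19.10 ✓.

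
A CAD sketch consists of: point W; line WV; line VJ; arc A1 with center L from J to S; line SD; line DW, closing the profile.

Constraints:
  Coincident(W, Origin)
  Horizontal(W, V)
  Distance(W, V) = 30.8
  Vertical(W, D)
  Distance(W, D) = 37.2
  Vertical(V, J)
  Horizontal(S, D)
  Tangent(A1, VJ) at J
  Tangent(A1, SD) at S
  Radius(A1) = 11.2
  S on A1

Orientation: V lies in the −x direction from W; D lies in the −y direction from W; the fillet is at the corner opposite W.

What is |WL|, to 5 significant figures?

32.560

W is at the origin; WV is horizontal with |WV| = 30.8 and V on the −x side, so V = (-30.800, 0.0000). W and D share the same x with |WD| = 37.2 and D on the −y side, so D = (0.0000, -37.200). The virtual corner opposite W is at (-30.800, -37.200). A1 meets VJ tangentially, so LJ is at right angles to VJ and A1 meets SD tangentially, so LS is at right angles to SD, with radius 11.2, so the center L sits 11.2 in from both sides at L = (-19.600, -26.000). Then |WL| = |L − W| = 32.560.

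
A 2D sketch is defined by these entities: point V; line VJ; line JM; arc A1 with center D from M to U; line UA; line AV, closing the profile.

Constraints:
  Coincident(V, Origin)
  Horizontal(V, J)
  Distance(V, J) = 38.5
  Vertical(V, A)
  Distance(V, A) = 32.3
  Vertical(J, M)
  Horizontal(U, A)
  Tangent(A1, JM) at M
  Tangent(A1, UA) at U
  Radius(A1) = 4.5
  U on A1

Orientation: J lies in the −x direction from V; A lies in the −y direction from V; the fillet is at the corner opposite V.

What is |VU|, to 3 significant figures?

46.9

The virtual corner opposite V is at (-38.5, -32.3). A1 meets JM tangentially, so DM is at right angles to JM and since A1 is tangent to UA there, DU ⟂ UA, with radius 4.5, so the center D sits 4.5 in from both sides at D = (-34.0, -27.8). That places the tangent points at M = (-38.5, -27.8) on JM and U = (-34.0, -32.3) on UA. Then |VU| = |U − V| = 46.9.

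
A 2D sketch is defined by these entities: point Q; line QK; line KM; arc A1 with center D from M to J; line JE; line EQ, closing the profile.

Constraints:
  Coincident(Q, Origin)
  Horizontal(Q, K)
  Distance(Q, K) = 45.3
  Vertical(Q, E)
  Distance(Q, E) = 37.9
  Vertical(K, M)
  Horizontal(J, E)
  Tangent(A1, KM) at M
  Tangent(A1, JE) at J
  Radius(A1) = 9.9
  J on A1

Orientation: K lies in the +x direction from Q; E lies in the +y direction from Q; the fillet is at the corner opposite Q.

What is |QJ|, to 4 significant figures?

51.86

The virtual corner opposite Q is at (45.30, 37.90). Since A1 is tangent to KM there, DM ⟂ KM and A1 meets JE tangentially, so DJ is at right angles to JE, with radius 9.9, so the center D sits 9.9 in from both sides at D = (35.40, 28.00). That places the tangent points at M = (45.30, 28.00) on KM and J = (35.40, 37.90) on JE. Then |QJ| = |J − Q| = 51.86.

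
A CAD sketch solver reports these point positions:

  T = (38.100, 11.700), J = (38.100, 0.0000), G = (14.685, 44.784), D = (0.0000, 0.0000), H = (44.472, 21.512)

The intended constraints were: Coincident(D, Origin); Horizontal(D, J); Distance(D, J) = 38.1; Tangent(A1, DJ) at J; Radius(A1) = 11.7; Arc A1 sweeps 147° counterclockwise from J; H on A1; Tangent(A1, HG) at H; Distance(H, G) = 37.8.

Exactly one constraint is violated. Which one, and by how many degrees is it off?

Tangent(A1, HG) at H — off by 5.00°.

D = (0.00, 0.00) ✓; D.y = 0.00, J.y = 0.00 ✓; |DJ| = 38.10 ✓; ∠(TJ, JD) = 90.00° ✓; |TJ| = 11.70 ✓; bearing(T→H) − bearing(T→J) = 147.0° ✓; |TH| = 11.70 ✓; ∠(TH, HG) = 95.00° ✗; |HG| = 37.80 ✓.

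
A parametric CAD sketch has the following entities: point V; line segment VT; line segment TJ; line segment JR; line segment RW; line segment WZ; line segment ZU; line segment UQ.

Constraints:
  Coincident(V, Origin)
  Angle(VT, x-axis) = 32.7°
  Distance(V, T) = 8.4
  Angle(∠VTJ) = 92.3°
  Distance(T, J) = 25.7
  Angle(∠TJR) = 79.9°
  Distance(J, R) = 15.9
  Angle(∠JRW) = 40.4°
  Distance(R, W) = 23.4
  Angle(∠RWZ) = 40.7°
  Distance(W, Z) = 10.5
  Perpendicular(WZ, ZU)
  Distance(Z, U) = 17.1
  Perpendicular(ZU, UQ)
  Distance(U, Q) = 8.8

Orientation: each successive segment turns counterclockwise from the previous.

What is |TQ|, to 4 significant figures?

14.11

V is at the origin; VT runs at 32.7° with length 8.4, so T = (7.069, 4.538). ∠VTJ = 92.3° gives TJ at 120.4° from the x-axis; with |TJ| = 25.7, J = (-5.936, 26.70). ∠TJR = 79.9° gives JR at -139.5° from the x-axis; with |JR| = 15.9, R = (-18.03, 16.38). ∠JRW = 40.4° gives RW at 0.1000° from the x-axis; with |RW| = 23.4, W = (5.373, 16.42). ∠RWZ = 40.7° gives WZ at 139.4° from the x-axis; with |WZ| = 10.5, Z = (-2.599, 23.25). WZ ⟂ ZU, so ZU runs at -130.6°; with |ZU| = 17.1, U = (-13.73, 10.27). ZU ⟂ UQ, so UQ runs at -40.60°; with |UQ| = 8.8, Q = (-7.046, 4.542). Then |TQ| = |Q − T| = 14.11.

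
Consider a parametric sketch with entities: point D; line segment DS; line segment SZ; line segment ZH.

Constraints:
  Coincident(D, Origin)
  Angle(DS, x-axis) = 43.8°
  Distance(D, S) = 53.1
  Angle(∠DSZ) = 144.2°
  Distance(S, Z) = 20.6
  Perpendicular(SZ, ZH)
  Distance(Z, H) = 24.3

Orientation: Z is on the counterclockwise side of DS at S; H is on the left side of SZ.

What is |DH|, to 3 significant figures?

64.0

D is at the origin; DS runs at 43.8° with length 53.1, so S = 53.1·(cos 43.8°, sin 43.8°) = (38.3, 36.8). ∠DSZ = 144.2°, so SZ runs at 43.8° + (180° − 144.2°) = 79.6° from the x-axis; with |SZ| = 20.6, Z = S + 20.6·(cos 79.6°, sin 79.6°) = (42.0, 57.0). SZ is perpendicular to ZH; with |ZH| = 24.3 on the left of SZ, H = Z + 24.3·(-0.984, 0.181) = (18.1, 61.4). Then |DH| = |H − D| = 64.0.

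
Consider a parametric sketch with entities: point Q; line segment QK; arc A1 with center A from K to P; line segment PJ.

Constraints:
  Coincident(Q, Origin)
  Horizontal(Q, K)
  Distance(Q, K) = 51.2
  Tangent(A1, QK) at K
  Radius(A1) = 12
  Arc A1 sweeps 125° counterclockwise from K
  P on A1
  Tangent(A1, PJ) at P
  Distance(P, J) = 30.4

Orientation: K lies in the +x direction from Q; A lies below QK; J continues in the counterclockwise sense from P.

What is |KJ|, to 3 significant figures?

44.4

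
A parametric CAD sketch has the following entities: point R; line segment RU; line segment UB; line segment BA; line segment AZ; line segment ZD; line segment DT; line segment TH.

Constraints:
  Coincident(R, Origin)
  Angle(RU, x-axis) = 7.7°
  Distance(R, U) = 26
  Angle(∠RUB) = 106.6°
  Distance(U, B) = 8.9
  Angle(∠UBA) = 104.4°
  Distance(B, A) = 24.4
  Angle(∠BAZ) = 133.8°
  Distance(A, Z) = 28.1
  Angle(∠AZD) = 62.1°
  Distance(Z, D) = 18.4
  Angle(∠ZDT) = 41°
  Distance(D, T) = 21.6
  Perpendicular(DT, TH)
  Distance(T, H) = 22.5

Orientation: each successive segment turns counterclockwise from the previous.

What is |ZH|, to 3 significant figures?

13.0

R is at the origin; RU runs at 7.7° with length 26.0, so U = (25.8, 3.48). ∠RUB = 106.6° gives UB at 81.1° from the x-axis; with |UB| = 8.9, B = (27.1, 12.3). ∠UBA = 104.4° gives BA at 157° from the x-axis; with |BA| = 24.4, A = (4.73, 21.9). ∠BAZ = 133.8° gives AZ at -157° from the x-axis; with |AZ| = 28.1, Z = (-21.2, 11.0). ∠AZD = 62.1° gives ZD at -39.2° from the x-axis; with |ZD| = 18.4, D = (-6.89, -0.636). ∠ZDT = 41.0° gives DT at 99.8° from the x-axis; with |DT| = 21.6, T = (-10.6, 20.6). DT is perpendicular to TH, so TH runs at -170°; with |TH| = 22.5, H = (-32.7, 16.8). Then |ZH| = |H − Z| = 13.0.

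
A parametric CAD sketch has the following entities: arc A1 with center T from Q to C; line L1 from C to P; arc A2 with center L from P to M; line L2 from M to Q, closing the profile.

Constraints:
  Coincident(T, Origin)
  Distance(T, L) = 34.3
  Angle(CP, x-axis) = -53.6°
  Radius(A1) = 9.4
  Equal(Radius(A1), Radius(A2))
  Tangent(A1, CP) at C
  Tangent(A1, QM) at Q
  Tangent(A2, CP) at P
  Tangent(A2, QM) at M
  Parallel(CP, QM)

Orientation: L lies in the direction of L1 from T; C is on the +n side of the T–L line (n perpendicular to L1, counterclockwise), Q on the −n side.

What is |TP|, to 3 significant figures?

35.6

The slot axis is L1's direction at -53.6°, so u = (cos -53.6°, sin -53.6°) = (0.593, -0.805) and n = (−sin -53.6°, cos -53.6°) = (0.805, 0.593). T is at the origin and L lies 34.3 along u from T, so L = 34.3·u = (20.4, -27.6). Tangency of A1 to both parallel lines with radius 9.4 puts C and Q at T ± 9.4·n: C = (7.57, 5.58), Q = (-7.57, -5.58). Equal radii place P and M the same way about L: P = L + 9.4·n = (27.9, -22.0), M = L − 9.4·n = (12.8, -33.2). Then |TP| = |P − T| = 35.6.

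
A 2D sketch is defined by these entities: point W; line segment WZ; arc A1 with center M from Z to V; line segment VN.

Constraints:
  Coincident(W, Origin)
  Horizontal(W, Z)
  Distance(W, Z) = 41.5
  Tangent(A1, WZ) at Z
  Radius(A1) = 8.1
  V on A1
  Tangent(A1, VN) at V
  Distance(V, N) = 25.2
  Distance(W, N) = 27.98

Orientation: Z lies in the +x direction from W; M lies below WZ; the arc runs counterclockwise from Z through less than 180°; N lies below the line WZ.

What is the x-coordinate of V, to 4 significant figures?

35.56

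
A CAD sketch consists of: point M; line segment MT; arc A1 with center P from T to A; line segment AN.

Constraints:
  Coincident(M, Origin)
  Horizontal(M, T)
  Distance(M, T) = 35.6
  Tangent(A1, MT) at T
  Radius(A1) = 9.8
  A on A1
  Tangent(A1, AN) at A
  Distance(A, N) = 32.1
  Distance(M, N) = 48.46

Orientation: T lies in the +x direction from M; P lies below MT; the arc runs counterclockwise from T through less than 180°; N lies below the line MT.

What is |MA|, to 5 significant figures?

27.501

Checks: ∠(PT, TM) = 90.00° ✓; |PT| = 9.800 ✓; |PA| = 9.800 ✓; ∠(PA, AN) = 90.00° ✓; |AN| = 32.10 ✓; |MN| = 48.46 ✓.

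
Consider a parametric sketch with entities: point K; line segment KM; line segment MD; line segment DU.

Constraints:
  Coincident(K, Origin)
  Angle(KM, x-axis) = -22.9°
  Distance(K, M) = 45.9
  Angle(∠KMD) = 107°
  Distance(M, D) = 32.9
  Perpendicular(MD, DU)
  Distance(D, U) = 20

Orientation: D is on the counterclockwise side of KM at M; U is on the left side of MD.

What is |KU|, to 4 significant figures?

52.12

K is at the origin; KM runs at -22.9° with length 45.9, so M = 45.9·(cos -22.9°, sin -22.9°) = (42.28, -17.86). ∠KMD = 107.0°, so MD runs at -22.9° + (180° − 107.0°) = 50.10° from the x-axis; with |MD| = 32.9, D = M + 32.9·(cos 50.10°, sin 50.10°) = (63.39, 7.379). MD ⟂ DU; with |DU| = 20.0 on the left of MD, U = D + 20.0·(-0.7672, 0.6414) = (48.04, 20.21). Then |KU| = |U − K| = 52.12.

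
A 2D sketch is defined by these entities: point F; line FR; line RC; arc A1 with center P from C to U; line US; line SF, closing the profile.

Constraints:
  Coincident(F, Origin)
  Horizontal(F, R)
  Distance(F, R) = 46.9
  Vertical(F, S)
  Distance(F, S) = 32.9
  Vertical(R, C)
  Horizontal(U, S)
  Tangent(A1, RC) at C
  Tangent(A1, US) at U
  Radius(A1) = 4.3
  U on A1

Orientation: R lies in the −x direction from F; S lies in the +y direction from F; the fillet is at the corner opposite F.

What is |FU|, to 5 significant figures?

53.825

F is at the origin; FR is horizontal with |FR| = 46.9 and R on the −x side, so R = (-46.900, 0.0000). F and S share the same x with |FS| = 32.9 and S on the +y side, so S = (0.0000, 32.900). The virtual corner opposite F is at (-46.900, 32.900). Tangency of A1 to RC means the radius PC is perpendicular to RC and A1 meets US tangentially, so PU is at right angles to US, with radius 4.3, so the center P sits 4.3 in from both sides at P = (-42.600, 28.600). That places the tangent points at C = (-46.900, 28.600) on RC and U = (-42.600, 32.900) on US. Then |FU| = |U − F| = 53.825.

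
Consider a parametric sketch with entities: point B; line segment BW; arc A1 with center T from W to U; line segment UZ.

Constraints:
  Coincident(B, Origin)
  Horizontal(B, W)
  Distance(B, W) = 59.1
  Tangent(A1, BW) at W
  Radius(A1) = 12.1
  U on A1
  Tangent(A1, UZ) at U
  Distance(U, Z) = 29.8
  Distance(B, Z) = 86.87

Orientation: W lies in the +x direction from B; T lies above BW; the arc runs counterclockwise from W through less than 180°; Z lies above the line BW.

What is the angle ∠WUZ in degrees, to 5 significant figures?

142.04°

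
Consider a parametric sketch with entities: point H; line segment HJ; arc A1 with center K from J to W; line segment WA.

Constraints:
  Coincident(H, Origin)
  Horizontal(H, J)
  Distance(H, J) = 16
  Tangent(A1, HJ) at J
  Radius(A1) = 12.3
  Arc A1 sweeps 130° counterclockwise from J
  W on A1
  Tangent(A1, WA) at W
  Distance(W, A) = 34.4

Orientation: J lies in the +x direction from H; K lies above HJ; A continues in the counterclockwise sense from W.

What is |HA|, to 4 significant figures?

46.68

H is at the origin; H and J share the same y with |HJ| = 16.0 and J on the +x side, so J = (16.00, 0.000). Since A1 is tangent to HJ there, KJ ⟂ HJ, so K = J + (0, 12.3) = (16.00, 12.30). On A1, J sits at bearing -90° from K; a 130° counterclockwise sweep puts W at bearing 40°, so W = K + 12.3·(cos 40°, sin 40°) = (25.42, 20.21). The tangent condition forces KW to be normal to WA, so WA runs along (−sin 40°, cos 40°); with |WA| = 34.4, A = (3.310, 46.56). Then |HA| = |A − H| = 46.68.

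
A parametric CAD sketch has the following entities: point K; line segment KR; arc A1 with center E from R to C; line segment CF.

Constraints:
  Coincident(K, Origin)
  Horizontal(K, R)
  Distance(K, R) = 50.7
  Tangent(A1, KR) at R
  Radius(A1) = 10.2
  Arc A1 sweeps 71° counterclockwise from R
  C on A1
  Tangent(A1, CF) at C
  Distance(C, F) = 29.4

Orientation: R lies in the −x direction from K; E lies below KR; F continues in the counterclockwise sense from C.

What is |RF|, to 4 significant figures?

39.65

K is at the origin; KR is horizontal with |KR| = 50.7 and R on the −x side, so R = (-50.70, 0.000). A1 meets KR tangentially, so ER is at right angles to KR, so E = R + (0, -10.2) = (-50.70, -10.20). On A1, R sits at bearing 90° from E; a 71° counterclockwise sweep puts C at bearing 161°, so C = E + 10.2·(cos 161°, sin 161°) = (-60.34, -6.879). Since A1 is tangent to CF there, EC ⟂ CF, so CF runs along (−sin 161°, cos 161°); with |CF| = 29.4, F = (-69.92, -34.68). Then |RF| = |F − R| = 39.65.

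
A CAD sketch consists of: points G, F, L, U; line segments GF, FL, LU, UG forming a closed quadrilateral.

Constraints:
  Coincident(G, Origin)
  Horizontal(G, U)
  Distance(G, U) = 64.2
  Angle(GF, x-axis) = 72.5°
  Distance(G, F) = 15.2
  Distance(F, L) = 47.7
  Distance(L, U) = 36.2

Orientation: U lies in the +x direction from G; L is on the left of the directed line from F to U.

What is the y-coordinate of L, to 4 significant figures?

32.70

Checks: |FL| = 47.70 ✓; |LU| = 36.20 ✓.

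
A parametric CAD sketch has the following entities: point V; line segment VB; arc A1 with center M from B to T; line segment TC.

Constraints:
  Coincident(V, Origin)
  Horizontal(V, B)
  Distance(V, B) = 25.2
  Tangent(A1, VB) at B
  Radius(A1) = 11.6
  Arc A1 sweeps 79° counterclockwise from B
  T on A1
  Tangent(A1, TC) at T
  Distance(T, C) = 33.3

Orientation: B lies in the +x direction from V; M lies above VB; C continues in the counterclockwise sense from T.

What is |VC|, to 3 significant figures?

60.1

V is at the origin; V and B share the same y with |VB| = 25.2 and B on the +x side, so B = (25.2, 0.00). The tangent condition forces MB to be normal to VB, so M = B + (0, 11.6) = (25.2, 11.6). On A1, B sits at bearing -90° from M; a 79° counterclockwise sweep puts T at bearing -11°, so T = M + 11.6·(cos -11°, sin -11°) = (36.6, 9.39). A1 meets TC tangentially, so MT is at right angles to TC, so TC runs along (−sin -11°, cos -11°); with |TC| = 33.3, C = (42.9, 42.1). Then |VC| = |C − V| = 60.1.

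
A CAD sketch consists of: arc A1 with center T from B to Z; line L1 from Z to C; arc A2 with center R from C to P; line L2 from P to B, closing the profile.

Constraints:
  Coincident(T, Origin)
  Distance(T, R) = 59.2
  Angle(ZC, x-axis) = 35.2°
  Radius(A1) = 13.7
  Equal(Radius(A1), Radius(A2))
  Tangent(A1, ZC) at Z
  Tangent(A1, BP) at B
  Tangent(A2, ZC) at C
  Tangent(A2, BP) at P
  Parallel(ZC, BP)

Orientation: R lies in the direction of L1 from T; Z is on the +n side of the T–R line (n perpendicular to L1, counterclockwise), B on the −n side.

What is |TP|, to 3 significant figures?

60.8

The slot axis is L1's direction at 35.2°, so u = (cos 35.2°, sin 35.2°) = (0.817, 0.576) and n = (−sin 35.2°, cos 35.2°) = (-0.576, 0.817). T is at the origin and R lies 59.2 along u from T, so R = 59.2·u = (48.4, 34.1). Tangency of A1 to both parallel lines with radius 13.7 puts Z and B at T ± 13.7·n: Z = (-7.90, 11.2), B = (7.90, -11.2). Equal radii place C and P the same way about R: C = R + 13.7·n = (40.5, 45.3), P = R − 13.7·n = (56.3, 22.9). Then |TP| = |P − T| = 60.8.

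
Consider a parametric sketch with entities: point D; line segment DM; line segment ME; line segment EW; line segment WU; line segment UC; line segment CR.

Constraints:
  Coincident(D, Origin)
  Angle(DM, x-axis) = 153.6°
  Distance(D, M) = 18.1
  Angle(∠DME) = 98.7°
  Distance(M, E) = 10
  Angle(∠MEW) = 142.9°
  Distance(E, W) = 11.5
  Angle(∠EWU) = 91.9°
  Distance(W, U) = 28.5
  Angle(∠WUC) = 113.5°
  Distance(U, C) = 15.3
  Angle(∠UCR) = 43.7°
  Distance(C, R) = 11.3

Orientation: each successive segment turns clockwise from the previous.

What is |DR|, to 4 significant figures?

3.244

D is at the origin; DM runs at 153.6° with length 18.1, so M = (-16.21, 8.048). ∠DME = 98.7° gives ME at 72.30° from the x-axis; with |ME| = 10.0, E = (-13.17, 17.57). ∠MEW = 142.9° gives EW at 35.20° from the x-axis; with |EW| = 11.5, W = (-3.775, 24.20). ∠EWU = 91.9° gives WU at -52.90° from the x-axis; with |WU| = 28.5, U = (13.42, 1.472). ∠WUC = 113.5° gives UC at -119.4° from the x-axis; with |UC| = 15.3, C = (5.906, -11.86). ∠UCR = 43.7° gives CR at 104.3° from the x-axis; with |CR| = 11.3, R = (3.115, -0.9074). Then |DR| = |R − D| = 3.244.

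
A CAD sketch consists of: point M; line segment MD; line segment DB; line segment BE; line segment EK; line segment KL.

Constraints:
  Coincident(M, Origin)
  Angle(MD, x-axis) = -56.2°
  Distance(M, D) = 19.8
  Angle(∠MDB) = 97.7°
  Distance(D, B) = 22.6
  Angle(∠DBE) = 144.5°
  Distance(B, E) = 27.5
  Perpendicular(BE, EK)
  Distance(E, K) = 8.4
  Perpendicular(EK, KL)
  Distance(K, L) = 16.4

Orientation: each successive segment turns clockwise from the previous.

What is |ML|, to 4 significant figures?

30.09

M is at the origin; MD runs at -56.2° with length 19.8, so D = (11.01, -16.45). ∠MDB = 97.7° gives DB at -138.5° from the x-axis; with |DB| = 22.6, B = (-5.912, -31.43). ∠DBE = 144.5° gives BE at -174.0° from the x-axis; with |BE| = 27.5, E = (-33.26, -34.30). BE ⟂ EK, so EK runs at 96.00°; with |EK| = 8.4, K = (-34.14, -25.95). EK ⟂ KL, so KL runs at 6.000°; with |KL| = 16.4, L = (-17.83, -24.23). Then |ML| = |L − M| = 30.09.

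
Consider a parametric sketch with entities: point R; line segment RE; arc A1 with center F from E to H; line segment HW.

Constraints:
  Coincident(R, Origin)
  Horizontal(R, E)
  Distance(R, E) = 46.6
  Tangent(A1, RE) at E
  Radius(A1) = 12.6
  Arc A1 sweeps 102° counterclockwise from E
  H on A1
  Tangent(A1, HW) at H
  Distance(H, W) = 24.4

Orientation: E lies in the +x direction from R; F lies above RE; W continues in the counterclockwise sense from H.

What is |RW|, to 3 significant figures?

66.5

On A1, E sits at bearing -90° from F; a 102° counterclockwise sweep puts H at bearing 12°, so H = F + 12.6·(cos 12°, sin 12°) = (58.9, 15.2). Since A1 is tangent to HW there, FH ⟂ HW, so HW runs along (−sin 12°, cos 12°); with |HW| = 24.4, W = (53.9, 39.1). Then |RW| = |W − R| = 66.5.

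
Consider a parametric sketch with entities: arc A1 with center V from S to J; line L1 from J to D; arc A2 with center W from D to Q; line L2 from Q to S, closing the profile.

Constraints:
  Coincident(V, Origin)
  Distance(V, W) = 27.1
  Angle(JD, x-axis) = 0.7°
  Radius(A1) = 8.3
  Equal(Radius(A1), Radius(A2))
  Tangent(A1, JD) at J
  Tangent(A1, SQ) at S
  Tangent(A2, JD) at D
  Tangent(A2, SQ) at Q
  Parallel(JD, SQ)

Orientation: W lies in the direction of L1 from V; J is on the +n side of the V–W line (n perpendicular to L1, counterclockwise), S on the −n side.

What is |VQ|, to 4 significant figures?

28.34

The slot axis is L1's direction at 0.7°, so u = (cos 0.7°, sin 0.7°) = (0.9999, 0.01222) and n = (−sin 0.7°, cos 0.7°) = (-0.01222, 0.9999). V is at the origin and W lies 27.1 along u from V, so W = 27.1·u = (27.10, 0.3311). Tangency of A1 to both parallel lines with radius 8.3 puts J and S at V ± 8.3·n: J = (-0.1014, 8.299), S = (0.1014, -8.299). Equal radii place D and Q the same way about W: D = W + 8.3·n = (27.00, 8.630), Q = W − 8.3·n = (27.20, -7.968). Then |VQ| = |Q − V| = 28.34.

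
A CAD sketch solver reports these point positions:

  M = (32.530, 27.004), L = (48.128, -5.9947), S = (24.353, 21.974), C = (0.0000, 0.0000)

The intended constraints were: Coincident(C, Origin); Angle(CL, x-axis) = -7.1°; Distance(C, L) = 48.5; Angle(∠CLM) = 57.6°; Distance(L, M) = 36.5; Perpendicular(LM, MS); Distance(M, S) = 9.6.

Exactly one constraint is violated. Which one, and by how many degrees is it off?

Perpendicular(LM, MS) — off by 6.30°.

C = (0.00, 0.00) ✓; CL at -7.100° ✓; |CL| = 48.50 ✓; ∠CLM = 57.60° ✓; |LM| = 36.50 ✓; ∠(LM, MS) = 96.30° ✗; |MS| = 9.600 ✓.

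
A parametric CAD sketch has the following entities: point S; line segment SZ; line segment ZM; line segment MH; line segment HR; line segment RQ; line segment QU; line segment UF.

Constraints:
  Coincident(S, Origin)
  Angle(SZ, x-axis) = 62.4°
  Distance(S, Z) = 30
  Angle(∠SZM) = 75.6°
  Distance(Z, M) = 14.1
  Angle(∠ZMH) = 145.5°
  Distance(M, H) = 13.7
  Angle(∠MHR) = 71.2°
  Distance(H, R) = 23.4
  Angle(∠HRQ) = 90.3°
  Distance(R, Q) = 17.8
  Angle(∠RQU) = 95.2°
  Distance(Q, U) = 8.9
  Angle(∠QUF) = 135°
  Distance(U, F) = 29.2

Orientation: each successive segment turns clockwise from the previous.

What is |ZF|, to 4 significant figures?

31.81

S is at the origin; SZ runs at 62.4° with length 30.0, so Z = (13.90, 26.59). ∠SZM = 75.6° gives ZM at -42.00° from the x-axis; with |ZM| = 14.1, M = (24.38, 17.15). ∠ZMH = 145.5° gives MH at -76.50° from the x-axis; with |MH| = 13.7, H = (27.58, 3.830). ∠MHR = 71.2° gives HR at 174.7° from the x-axis; with |HR| = 23.4, R = (4.275, 5.991). ∠HRQ = 90.3° gives RQ at 85.00° from the x-axis; with |RQ| = 17.8, Q = (5.827, 23.72). ∠RQU = 95.2° gives QU at 0.2000° from the x-axis; with |QU| = 8.9, U = (14.73, 23.75). ∠QUF = 135.0° gives UF at -44.80° from the x-axis; with |UF| = 29.2, F = (35.45, 3.179). Then |ZF| = |F − Z| = 31.81.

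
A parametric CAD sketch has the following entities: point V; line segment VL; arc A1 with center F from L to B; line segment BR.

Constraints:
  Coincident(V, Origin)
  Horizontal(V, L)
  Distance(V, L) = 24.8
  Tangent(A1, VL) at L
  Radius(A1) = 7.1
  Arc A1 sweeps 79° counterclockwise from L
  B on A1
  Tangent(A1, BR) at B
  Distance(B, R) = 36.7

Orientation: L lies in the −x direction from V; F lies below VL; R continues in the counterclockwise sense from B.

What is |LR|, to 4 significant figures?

44.05

On A1, L sits at bearing 90° from F; a 79° counterclockwise sweep puts B at bearing 169°, so B = F + 7.1·(cos 169°, sin 169°) = (-31.77, -5.745). Tangency of A1 to BR means the radius FB is perpendicular to BR, so BR runs along (−sin 169°, cos 169°); with |BR| = 36.7, R = (-38.77, -41.77). Then |LR| = |R − L| = 44.05.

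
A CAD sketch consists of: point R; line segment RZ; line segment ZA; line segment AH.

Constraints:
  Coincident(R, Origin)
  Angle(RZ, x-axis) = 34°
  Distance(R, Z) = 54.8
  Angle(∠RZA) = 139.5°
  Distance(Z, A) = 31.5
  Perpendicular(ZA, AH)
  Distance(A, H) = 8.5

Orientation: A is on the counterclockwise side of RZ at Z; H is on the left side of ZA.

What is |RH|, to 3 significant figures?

78.0

R is at the origin; RZ runs at 34.0° with length 54.8, so Z = 54.8·(cos 34.0°, sin 34.0°) = (45.4, 30.6). ∠RZA = 139.5°, so ZA runs at 34.0° + (180° − 139.5°) = 74.5° from the x-axis; with |ZA| = 31.5, A = Z + 31.5·(cos 74.5°, sin 74.5°) = (53.8, 61.0). ZA is perpendicular to AH; with |AH| = 8.5 on the left of ZA, H = A + 8.5·(-0.964, 0.267) = (45.7, 63.3). Then |RH| = |H − R| = 78.0.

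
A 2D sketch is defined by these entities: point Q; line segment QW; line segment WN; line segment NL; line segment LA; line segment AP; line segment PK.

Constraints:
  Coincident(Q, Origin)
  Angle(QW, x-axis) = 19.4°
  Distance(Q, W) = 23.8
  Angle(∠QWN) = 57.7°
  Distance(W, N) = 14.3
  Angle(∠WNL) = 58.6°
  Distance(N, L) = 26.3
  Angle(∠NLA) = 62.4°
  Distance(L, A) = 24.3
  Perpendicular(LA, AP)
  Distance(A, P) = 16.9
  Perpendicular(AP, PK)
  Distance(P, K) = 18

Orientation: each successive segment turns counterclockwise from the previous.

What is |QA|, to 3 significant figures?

30.8

∠WNL = 58.6° gives NL at -96.9° from the x-axis; with |NL| = 26.3, L = (8.07, -9.34). ∠NLA = 62.4° gives LA at 20.7° from the x-axis; with |LA| = 24.3, A = (30.8, -0.752). Then |QA| = |A − Q| = 30.8.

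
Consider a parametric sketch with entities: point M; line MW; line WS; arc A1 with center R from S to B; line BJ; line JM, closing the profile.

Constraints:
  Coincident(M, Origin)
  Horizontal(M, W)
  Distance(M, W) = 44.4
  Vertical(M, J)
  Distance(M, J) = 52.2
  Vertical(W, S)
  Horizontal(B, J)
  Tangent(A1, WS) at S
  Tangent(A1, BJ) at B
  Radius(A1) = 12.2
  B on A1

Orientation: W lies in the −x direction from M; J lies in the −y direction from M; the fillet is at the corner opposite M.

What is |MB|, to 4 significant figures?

61.33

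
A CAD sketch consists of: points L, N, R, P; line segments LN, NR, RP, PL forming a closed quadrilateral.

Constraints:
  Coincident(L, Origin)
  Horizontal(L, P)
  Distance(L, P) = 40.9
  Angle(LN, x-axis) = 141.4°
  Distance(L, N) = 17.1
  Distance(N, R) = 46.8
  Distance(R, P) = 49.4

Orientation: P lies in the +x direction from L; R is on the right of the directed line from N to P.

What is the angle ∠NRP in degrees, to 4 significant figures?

70.12°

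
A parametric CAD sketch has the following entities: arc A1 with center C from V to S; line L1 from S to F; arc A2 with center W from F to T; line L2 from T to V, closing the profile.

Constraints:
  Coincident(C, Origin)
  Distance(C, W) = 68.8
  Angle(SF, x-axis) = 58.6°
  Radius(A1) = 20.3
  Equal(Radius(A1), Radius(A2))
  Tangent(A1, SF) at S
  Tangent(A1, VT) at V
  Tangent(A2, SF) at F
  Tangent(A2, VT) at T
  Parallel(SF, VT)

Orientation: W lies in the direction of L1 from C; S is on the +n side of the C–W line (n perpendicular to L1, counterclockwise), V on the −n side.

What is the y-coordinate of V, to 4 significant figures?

-10.58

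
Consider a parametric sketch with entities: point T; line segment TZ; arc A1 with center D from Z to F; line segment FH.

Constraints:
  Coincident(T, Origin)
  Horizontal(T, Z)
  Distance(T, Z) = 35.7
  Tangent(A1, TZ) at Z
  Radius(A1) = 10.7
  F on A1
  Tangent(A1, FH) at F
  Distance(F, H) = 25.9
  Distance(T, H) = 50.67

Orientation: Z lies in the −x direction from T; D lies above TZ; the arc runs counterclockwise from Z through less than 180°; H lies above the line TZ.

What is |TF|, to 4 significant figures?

28.93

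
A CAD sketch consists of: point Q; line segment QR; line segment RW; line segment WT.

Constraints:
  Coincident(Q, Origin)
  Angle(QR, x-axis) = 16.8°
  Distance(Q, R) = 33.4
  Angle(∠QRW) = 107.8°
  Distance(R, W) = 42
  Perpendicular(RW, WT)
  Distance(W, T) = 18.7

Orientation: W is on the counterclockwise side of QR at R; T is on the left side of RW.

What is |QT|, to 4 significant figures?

53.83

Q is at the origin; QR runs at 16.8° with length 33.4, so R = 33.4·(cos 16.8°, sin 16.8°) = (31.97, 9.654). ∠QRW = 107.8°, so RW runs at 16.8° + (180° − 107.8°) = 89.00° from the x-axis; with |RW| = 42.0, W = R + 42.0·(cos 89.00°, sin 89.00°) = (32.71, 51.65). The perpendicularity gives WT at right angles to RW; with |WT| = 18.7 on the left of RW, T = W + 18.7·(-0.9998, 0.01745) = (14.01, 51.97). Then |QT| = |T − Q| = 53.83.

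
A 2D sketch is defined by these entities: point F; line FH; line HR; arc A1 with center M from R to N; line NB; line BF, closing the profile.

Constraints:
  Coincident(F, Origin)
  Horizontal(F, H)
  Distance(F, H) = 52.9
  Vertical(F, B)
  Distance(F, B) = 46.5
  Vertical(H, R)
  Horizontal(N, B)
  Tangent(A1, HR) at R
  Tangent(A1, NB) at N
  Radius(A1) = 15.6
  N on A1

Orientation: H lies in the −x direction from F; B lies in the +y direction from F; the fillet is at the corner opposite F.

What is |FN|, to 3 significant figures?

59.6

The virtual corner opposite F is at (-52.9, 46.5). A1 meets HR tangentially, so MR is at right angles to HR and A1 meets NB tangentially, so MN is at right angles to NB, with radius 15.6, so the center M sits 15.6 in from both sides at M = (-37.3, 30.9). That places the tangent points at R = (-52.9, 30.9) on HR and N = (-37.3, 46.5) on NB. Then |FN| = |N − F| = 59.6.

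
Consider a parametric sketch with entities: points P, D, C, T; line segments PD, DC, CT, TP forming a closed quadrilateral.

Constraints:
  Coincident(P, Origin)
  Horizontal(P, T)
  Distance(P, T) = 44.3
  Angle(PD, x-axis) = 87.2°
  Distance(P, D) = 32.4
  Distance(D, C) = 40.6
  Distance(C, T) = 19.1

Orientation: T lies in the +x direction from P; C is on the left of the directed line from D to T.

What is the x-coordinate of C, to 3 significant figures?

39.8

Checks: P = (0.00, 0.00) ✓; |DC| = 40.60 ✓; |CT| = 19.10 ✓.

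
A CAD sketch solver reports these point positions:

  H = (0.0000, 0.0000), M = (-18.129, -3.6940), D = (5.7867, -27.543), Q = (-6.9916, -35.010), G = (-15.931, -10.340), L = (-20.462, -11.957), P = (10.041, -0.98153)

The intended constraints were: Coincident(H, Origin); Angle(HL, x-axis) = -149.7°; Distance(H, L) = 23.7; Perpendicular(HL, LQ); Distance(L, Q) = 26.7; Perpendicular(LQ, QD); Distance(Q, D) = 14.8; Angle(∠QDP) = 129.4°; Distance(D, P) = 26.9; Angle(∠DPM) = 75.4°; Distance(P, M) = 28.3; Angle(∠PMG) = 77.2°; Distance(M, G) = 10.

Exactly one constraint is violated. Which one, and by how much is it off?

Distance(M, G) = 10 — off by 3.00.

H = (0.00, 0.00) ✓; HL at -149.7° ✓; |HL| = 23.70 ✓; ∠(HL, LQ) = 90.00° ✓; |LQ| = 26.70 ✓; ∠(LQ, QD) = 90.00° ✓; |QD| = 14.80 ✓; ∠QDP = 129.4° ✓; |DP| = 26.90 ✓; ∠DPM = 75.40° ✓; |PM| = 28.30 ✓; ∠PMG = 77.20° ✓; |MG| = 7.000 ✗.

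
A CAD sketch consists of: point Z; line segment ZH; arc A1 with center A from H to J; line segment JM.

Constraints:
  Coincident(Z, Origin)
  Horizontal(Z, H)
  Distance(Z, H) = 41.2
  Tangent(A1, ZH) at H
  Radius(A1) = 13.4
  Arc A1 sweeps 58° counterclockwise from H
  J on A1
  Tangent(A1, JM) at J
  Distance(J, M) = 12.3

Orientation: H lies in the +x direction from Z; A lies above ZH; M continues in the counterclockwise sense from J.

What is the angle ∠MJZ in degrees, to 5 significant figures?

128.83°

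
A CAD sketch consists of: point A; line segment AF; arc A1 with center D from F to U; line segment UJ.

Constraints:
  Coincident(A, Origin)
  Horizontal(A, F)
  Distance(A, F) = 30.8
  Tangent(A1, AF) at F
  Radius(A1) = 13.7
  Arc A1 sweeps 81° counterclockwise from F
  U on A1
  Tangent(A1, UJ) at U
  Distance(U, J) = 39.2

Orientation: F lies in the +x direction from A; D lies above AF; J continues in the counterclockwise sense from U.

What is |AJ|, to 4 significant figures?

71.23

A is at the origin; AF is horizontal with |AF| = 30.8 and F on the +x side, so F = (30.80, 0.000). Tangency of A1 to AF means the radius DF is perpendicular to AF, so D = F + (0, 13.7) = (30.80, 13.70). On A1, F sits at bearing -90° from D; an 81° counterclockwise sweep puts U at bearing -9°, so U = D + 13.7·(cos -9°, sin -9°) = (44.33, 11.56). A1 meets UJ tangentially, so DU is at right angles to UJ, so UJ runs along (−sin -9°, cos -9°); with |UJ| = 39.2, J = (50.46, 50.27). Then |AJ| = |J − A| = 71.23.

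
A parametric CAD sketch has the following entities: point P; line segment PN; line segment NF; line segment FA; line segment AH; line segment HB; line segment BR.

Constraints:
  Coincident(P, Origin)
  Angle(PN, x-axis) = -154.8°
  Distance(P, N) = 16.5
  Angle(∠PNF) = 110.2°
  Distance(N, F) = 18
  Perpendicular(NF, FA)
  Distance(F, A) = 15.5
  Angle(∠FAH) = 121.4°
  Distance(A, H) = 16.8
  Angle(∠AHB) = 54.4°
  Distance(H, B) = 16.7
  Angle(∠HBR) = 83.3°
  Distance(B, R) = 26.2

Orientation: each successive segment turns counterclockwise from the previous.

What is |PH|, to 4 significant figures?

12.82

P is at the origin; PN runs at -154.8° with length 16.5, so N = (-14.93, -7.025). ∠PNF = 110.2° gives NF at -85.00° from the x-axis; with |NF| = 18.0, F = (-13.36, -24.96). NF is perpendicular to FA, so FA runs at 5.000°; with |FA| = 15.5, A = (2.080, -23.61). ∠FAH = 121.4° gives AH at 63.60° from the x-axis; with |AH| = 16.8, H = (9.550, -8.558). Then |PH| = |H − P| = 12.82.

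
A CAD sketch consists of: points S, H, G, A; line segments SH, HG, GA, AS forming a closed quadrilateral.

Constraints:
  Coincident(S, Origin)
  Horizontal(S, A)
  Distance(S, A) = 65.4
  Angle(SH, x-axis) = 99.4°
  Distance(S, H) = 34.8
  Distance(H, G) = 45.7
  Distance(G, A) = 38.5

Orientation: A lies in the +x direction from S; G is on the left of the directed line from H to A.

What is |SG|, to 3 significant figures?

48.9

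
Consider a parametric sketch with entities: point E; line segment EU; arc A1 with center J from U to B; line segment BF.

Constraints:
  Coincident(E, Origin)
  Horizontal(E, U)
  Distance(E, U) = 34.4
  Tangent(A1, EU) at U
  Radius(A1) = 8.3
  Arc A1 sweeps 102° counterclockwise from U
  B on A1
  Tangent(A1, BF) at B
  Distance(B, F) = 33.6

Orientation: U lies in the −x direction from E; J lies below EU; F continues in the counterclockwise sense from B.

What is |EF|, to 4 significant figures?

55.70

On A1, U sits at bearing 90° from J; a 102° counterclockwise sweep puts B at bearing 192°, so B = J + 8.3·(cos 192°, sin 192°) = (-42.52, -10.03). Tangency of A1 to BF means the radius JB is perpendicular to BF, so BF runs along (−sin 192°, cos 192°); with |BF| = 33.6, F = (-35.53, -42.89). Then |EF| = |F − E| = 55.70.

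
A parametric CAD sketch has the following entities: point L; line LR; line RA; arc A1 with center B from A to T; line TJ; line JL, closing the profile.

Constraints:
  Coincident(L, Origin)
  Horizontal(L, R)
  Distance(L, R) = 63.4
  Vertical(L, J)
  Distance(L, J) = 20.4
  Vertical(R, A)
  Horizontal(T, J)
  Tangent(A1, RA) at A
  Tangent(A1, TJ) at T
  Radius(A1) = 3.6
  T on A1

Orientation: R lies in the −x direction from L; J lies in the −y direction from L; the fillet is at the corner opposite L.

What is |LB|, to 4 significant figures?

62.12

L and J share the same x with |LJ| = 20.4 and J on the −y side, so J = (0.000, -20.40). The virtual corner opposite L is at (-63.40, -20.40). Since A1 is tangent to RA there, BA ⟂ RA and the tangent condition forces BT to be normal to TJ, with radius 3.6, so the center B sits 3.6 in from both sides at B = (-59.80, -16.80). Then |LB| = |B − L| = 62.12.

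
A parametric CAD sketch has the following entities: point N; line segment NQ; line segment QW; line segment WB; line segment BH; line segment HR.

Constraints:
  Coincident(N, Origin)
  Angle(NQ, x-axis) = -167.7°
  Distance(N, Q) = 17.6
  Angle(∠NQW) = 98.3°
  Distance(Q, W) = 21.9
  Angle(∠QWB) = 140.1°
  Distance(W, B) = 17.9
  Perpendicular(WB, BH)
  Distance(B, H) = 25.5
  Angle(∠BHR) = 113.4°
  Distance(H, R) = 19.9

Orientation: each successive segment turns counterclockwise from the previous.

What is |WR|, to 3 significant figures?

33.4

N is at the origin; NQ runs at -167.7° with length 17.6, so Q = (-17.2, -3.75). ∠NQW = 98.3° gives QW at -86.0° from the x-axis; with |QW| = 21.9, W = (-15.7, -25.6). ∠QWB = 140.1° gives WB at -46.1° from the x-axis; with |WB| = 17.9, B = (-3.26, -38.5). WB ⟂ BH, so BH runs at 43.9°; with |BH| = 25.5, H = (15.1, -20.8). ∠BHR = 113.4° gives HR at 110° from the x-axis; with |HR| = 19.9, R = (8.15, -2.17). Then |WR| = |R − W| = 33.4.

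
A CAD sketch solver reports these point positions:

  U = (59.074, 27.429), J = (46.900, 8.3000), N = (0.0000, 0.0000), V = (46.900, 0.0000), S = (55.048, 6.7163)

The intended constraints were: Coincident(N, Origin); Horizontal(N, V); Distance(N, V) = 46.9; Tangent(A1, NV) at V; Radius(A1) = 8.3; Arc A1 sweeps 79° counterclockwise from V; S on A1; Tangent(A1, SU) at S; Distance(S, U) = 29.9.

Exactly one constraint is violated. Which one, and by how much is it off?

Distance(S, U) = 29.9 — off by 8.80.

N = (0.00, 0.00) ✓; N.y = 0.00, V.y = 0.00 ✓; |NV| = 46.90 ✓; ∠(JV, VN) = 90.00° ✓; |JV| = 8.300 ✓; bearing(J→S) − bearing(J→V) = 79.00° ✓; |JS| = 8.300 ✓; ∠(JS, SU) = 90.00° ✓; |SU| = 21.10 ✗.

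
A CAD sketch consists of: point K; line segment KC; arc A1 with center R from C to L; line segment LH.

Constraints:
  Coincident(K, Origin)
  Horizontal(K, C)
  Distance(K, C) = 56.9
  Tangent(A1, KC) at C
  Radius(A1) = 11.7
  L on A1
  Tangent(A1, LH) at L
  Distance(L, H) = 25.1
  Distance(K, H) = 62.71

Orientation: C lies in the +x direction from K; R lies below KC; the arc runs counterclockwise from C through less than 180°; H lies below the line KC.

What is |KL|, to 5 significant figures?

47.378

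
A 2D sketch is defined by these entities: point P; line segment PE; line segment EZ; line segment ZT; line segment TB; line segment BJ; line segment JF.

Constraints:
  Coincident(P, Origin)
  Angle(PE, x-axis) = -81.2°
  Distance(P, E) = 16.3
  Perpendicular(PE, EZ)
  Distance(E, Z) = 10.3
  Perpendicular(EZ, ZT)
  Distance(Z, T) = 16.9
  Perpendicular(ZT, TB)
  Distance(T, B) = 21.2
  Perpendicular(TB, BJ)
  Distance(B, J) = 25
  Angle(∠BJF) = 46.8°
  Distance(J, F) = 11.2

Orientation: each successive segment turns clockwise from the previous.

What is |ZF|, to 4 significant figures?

13.04

P is at the origin; PE runs at -81.2° with length 16.3, so E = (2.494, -16.11). PE ⟂ EZ, so EZ runs at -171.2°; with |EZ| = 10.3, Z = (-7.685, -17.68). EZ ⟂ ZT, so ZT runs at 98.80°; with |ZT| = 16.9, T = (-10.27, -0.9828). ZT is perpendicular to TB, so TB runs at 8.800°; with |TB| = 21.2, B = (10.68, 2.260). The perpendicularity gives BJ at right angles to TB, so BJ runs at -81.20°; with |BJ| = 25.0, J = (14.50, -22.45). ∠BJF = 46.8° gives JF at 145.6° from the x-axis; with |JF| = 11.2, F = (5.263, -16.12). Then |ZF| = |F − Z| = 13.04.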